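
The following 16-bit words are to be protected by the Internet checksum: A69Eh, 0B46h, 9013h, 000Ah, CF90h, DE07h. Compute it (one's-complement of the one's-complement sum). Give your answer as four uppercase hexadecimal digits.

1065

One's-complement addition (fold any carry out of bit 15 back into bit 0):
  0xA69E + 0x0B46 = 0x0B1E4
  0xB1E4 + 0x9013 = 0x141F7 → wrap carry → 0x41F8
  0x41F8 + 0x000A = 0x04202
  0x4202 + 0xCF90 = 0x11192 → wrap carry → 0x1193
  0x1193 + 0xDE07 = 0x0EF9A
One's-complement sum = 0xEF9A.
Checksum = ~0xEF9A & 0xFFFF = 0x1065.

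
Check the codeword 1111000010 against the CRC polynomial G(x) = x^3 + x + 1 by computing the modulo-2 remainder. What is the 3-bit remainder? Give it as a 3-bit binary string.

Modulo-2 division of 1111000010 by 1011:
  pos 0: 1111 XOR 1011 = 0100
  pos 1: 1000 XOR 1011 = 0011
  pos 3: 1100 XOR 1011 = 0111
  pos 4: 1110 XOR 1011 = 0101
  pos 5: 1011 XOR 1011 = 0000
Remainder = 000 (zero — the frame passes the CRC check).

000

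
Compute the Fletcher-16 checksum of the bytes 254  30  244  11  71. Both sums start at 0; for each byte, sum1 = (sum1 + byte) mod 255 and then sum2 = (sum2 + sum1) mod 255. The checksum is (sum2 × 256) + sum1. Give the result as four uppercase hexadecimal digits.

AF64

Running sums (mod 255):
  after byte 0 (254): sum1=254, sum2=254
  after byte 1 (30): sum1=29, sum2=28
  after byte 2 (244): sum1=18, sum2=46
  after byte 3 (11): sum1=29, sum2=75
  after byte 4 (71): sum1=100, sum2=175
Checksum = sum2·256 + sum1 = 175·256 + 100 = 44900 = 0xAF64.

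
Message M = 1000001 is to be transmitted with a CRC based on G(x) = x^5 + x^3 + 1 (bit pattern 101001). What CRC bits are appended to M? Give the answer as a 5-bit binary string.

00110

Append 5 zeros: 100000100000. Divide by 101001 (XOR where the leading bit is 1):
  pos 0: 100000 XOR 101001 = 001001
  pos 2: 100110 XOR 101001 = 001111
  pos 4: 111100 XOR 101001 = 010101
  pos 5: 101010 XOR 101001 = 000011
Remainder (last 5 bits) = 00110. This is the CRC / FCS.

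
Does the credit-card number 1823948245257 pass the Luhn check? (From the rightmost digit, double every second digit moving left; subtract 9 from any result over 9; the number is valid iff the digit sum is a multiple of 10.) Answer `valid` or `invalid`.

From the right, keep odd positions and double even positions (subtract 9 from any doubled value over 9):
  doubled (positions 2,4,...): 1 1 4 8 6 7 → sum 27
  kept (positions 1,3,...): 7 2 4 8 9 2 1 → sum 33
Total = 60.
60 mod 10 = 0, so the number is valid.

valid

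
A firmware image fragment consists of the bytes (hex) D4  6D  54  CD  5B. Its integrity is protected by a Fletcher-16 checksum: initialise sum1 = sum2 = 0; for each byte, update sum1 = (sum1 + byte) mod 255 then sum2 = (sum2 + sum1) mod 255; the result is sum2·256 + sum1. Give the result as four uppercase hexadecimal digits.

D1BF

Running sums (mod 255):
  after byte 0 (D4): sum1=212, sum2=212
  after byte 1 (6D): sum1=66, sum2=23
  after byte 2 (54): sum1=150, sum2=173
  after byte 3 (CD): sum1=100, sum2=18
  after byte 4 (5B): sum1=191, sum2=209
Checksum = sum2·256 + sum1 = 209·256 + 191 = 53695 = 0xD1BF.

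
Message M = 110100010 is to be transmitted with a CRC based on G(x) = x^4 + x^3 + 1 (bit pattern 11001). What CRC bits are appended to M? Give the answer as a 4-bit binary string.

Append 4 zeros: 1101000100000. Divide by 11001 (XOR where the leading bit is 1):
  pos 0: 11010 XOR 11001 = 00011
  pos 3: 11001 XOR 11001 = 00000
Remainder (last 4 bits) = 0000. This is the CRC / FCS.

0000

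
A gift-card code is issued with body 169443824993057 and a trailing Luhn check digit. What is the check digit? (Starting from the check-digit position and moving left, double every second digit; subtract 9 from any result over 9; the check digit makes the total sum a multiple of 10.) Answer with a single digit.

0

Partial digits right→left: 7 5 0 3 9 9 4 2 8 3 4 4 9 6 1
Double every second digit counting from the check-digit position (so the 1st, 3rd, 5th, ... of the partial from the right).
  doubled (with −9 where >9): 5 0 9 8 7 8 9 2 → sum 48
  kept as-is: 5 3 9 2 3 4 6 → sum 32
Total = 48 + 32 = 80.
Check digit = (10 − (80 mod 10)) mod 10 = 0.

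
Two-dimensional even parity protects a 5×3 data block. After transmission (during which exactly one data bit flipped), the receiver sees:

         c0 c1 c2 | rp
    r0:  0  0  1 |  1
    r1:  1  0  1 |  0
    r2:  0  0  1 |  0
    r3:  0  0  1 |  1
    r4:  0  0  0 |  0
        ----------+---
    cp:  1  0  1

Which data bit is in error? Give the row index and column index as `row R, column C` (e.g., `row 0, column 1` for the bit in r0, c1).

Recompute each row's even parity and compare to rp:
  r0: data parity 1, sent rp 1 → ok
  r1: data parity 0, sent rp 0 → ok
  r2: data parity 1, sent rp 0 → mismatch
  r3: data parity 1, sent rp 1 → ok
  r4: data parity 0, sent rp 0 → ok
Recompute each column's even parity and compare to cp:
  c0: data parity 1, sent cp 1 → ok
  c1: data parity 0, sent cp 0 → ok
  c2: data parity 0, sent cp 1 → mismatch
Exactly one row (r2) and one column (c2) fail → the flipped bit is at their intersection.

row 2, column 2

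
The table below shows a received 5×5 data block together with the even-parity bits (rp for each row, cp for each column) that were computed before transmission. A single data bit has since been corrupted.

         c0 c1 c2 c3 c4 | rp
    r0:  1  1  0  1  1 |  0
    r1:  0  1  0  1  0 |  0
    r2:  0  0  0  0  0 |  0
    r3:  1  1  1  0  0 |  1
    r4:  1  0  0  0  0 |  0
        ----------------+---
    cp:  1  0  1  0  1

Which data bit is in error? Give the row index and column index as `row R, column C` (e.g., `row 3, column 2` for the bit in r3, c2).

row 4, column 1

Recompute each row's even parity and compare to rp:
  r0: data parity 0, sent rp 0 → ok
  r1: data parity 0, sent rp 0 → ok
  r2: data parity 0, sent rp 0 → ok
  r3: data parity 1, sent rp 1 → ok
  r4: data parity 1, sent rp 0 → mismatch
Recompute each column's even parity and compare to cp:
  c0: data parity 1, sent cp 1 → ok
  c1: data parity 1, sent cp 0 → mismatch
  c2: data parity 1, sent cp 1 → ok
  c3: data parity 0, sent cp 0 → ok
  c4: data parity 1, sent cp 1 → ok
Exactly one row (r4) and one column (c1) fail → the flipped bit is at their intersection.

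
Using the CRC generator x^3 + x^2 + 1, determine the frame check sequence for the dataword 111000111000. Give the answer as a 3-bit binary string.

001

Append 3 zeros: 111000111000000. Divide by 1101 (XOR where the leading bit is 1):
  pos 0: 1110 XOR 1101 = 0011
  pos 2: 1100 XOR 1101 = 0001
  pos 5: 1111 XOR 1101 = 0010
  pos 7: 1000 XOR 1101 = 0101
  pos 8: 1010 XOR 1101 = 0111
  pos 9: 1110 XOR 1101 = 0011
  pos 11: 1100 XOR 1101 = 0001
Remainder (last 3 bits) = 001. This is the CRC / FCS.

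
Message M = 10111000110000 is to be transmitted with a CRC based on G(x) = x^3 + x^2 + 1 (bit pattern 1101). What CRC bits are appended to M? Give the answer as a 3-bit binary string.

011

Append 3 zeros: 10111000110000000. Divide by 1101 (XOR where the leading bit is 1):
  pos 0: 1011 XOR 1101 = 0110
  pos 1: 1101 XOR 1101 = 0000
  pos 8: 1100 XOR 1101 = 0001
  pos 11: 1000 XOR 1101 = 0101
  pos 12: 1010 XOR 1101 = 0111
  pos 13: 1110 XOR 1101 = 0011
Remainder (last 3 bits) = 011. This is the CRC / FCS.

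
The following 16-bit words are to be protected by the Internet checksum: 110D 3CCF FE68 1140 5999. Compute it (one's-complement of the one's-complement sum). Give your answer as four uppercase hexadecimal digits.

48E1

One's-complement addition (fold any carry out of bit 15 back into bit 0):
  0x110D + 0x3CCF = 0x04DDC
  0x4DDC + 0xFE68 = 0x14C44 → wrap carry → 0x4C45
  0x4C45 + 0x1140 = 0x05D85
  0x5D85 + 0x5999 = 0x0B71E
One's-complement sum = 0xB71E.
Checksum = ~0xB71E & 0xFFFF = 0x48E1.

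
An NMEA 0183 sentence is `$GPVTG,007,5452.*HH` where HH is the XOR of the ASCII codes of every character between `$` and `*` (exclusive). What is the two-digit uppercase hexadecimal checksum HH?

4D

XOR the ASCII codes of the payload characters:
  'G' = 0x47 → acc = 0x47
  'P' = 0x50 → acc = 0x17
  'V' = 0x56 → acc = 0x41
  'T' = 0x54 → acc = 0x15
  'G' = 0x47 → acc = 0x52
  ',' = 0x2C → acc = 0x7E
  '0' = 0x30 → acc = 0x4E
  '0' = 0x30 → acc = 0x7E
  '7' = 0x37 → acc = 0x49
  ',' = 0x2C → acc = 0x65
  '5' = 0x35 → acc = 0x50
  '4' = 0x34 → acc = 0x64
  '5' = 0x35 → acc = 0x51
  '2' = 0x32 → acc = 0x63
  '.' = 0x2E → acc = 0x4D
Checksum = 0x4D.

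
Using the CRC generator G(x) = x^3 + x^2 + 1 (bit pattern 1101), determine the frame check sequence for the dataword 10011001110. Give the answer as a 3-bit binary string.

101

Append 3 zeros: 10011001110000. Divide by 1101 (XOR where the leading bit is 1):
  pos 0: 1001 XOR 1101 = 0100
  pos 1: 1001 XOR 1101 = 0100
  pos 2: 1000 XOR 1101 = 0101
  pos 3: 1010 XOR 1101 = 0111
  pos 4: 1111 XOR 1101 = 0010
  pos 6: 1011 XOR 1101 = 0110
  pos 7: 1100 XOR 1101 = 0001
  pos 10: 1000 XOR 1101 = 0101
Remainder (last 3 bits) = 101. This is the CRC / FCS.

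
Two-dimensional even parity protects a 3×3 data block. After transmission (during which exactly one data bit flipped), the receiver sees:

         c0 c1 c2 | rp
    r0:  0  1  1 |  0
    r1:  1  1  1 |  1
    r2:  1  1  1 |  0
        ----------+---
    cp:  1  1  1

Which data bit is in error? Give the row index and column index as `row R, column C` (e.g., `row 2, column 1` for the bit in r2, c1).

row 2, column 0

Recompute each row's even parity and compare to rp:
  r0: data parity 0, sent rp 0 → ok
  r1: data parity 1, sent rp 1 → ok
  r2: data parity 1, sent rp 0 → mismatch
Recompute each column's even parity and compare to cp:
  c0: data parity 0, sent cp 1 → mismatch
  c1: data parity 1, sent cp 1 → ok
  c2: data parity 1, sent cp 1 → ok
Exactly one row (r2) and one column (c0) fail → the flipped bit is at their intersection.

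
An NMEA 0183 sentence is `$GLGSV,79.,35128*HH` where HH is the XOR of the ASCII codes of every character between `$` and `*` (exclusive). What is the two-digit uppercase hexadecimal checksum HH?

XOR the ASCII codes of the payload characters:
  'G' = 0x47 → acc = 0x47
  'L' = 0x4C → acc = 0x0B
  'G' = 0x47 → acc = 0x4C
  'S' = 0x53 → acc = 0x1F
  'V' = 0x56 → acc = 0x49
  ',' = 0x2C → acc = 0x65
  '7' = 0x37 → acc = 0x52
  '9' = 0x39 → acc = 0x6B
  '.' = 0x2E → acc = 0x45
  ',' = 0x2C → acc = 0x69
  '3' = 0x33 → acc = 0x5A
  '5' = 0x35 → acc = 0x6F
  '1' = 0x31 → acc = 0x5E
  '2' = 0x32 → acc = 0x6C
  '8' = 0x38 → acc = 0x54
Checksum = 0x54.

54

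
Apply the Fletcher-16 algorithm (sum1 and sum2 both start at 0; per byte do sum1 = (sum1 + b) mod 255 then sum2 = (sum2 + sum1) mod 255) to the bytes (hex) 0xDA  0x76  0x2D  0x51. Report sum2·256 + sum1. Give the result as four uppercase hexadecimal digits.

Running sums (mod 255):
  after byte 0 (0xDA): sum1=218, sum2=218
  after byte 1 (0x76): sum1=81, sum2=44
  after byte 2 (0x2D): sum1=126, sum2=170
  after byte 3 (0x51): sum1=207, sum2=122
Checksum = sum2·256 + sum1 = 122·256 + 207 = 31439 = 0x7ACF.

7ACF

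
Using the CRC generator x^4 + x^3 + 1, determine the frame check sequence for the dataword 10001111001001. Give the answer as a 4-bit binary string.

1000

Append 4 zeros: 100011110010010000. Divide by 11001 (XOR where the leading bit is 1):
  pos 0: 10001 XOR 11001 = 01000
  pos 1: 10001 XOR 11001 = 01000
  pos 2: 10001 XOR 11001 = 01000
  pos 3: 10001 XOR 11001 = 01000
  pos 4: 10000 XOR 11001 = 01001
  pos 5: 10010 XOR 11001 = 01011
  pos 6: 10111 XOR 11001 = 01110
  pos 7: 11100 XOR 11001 = 00101
  pos 9: 10101 XOR 11001 = 01100
  pos 10: 11000 XOR 11001 = 00001
Remainder (last 4 bits) = 1000. This is the CRC / FCS.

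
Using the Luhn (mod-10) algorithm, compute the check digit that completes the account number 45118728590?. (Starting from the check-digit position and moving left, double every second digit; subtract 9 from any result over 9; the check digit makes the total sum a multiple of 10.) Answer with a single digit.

Partial digits right→left: 0 9 5 8 2 7 8 1 1 5 4
Double every second digit counting from the check-digit position (so the 1st, 3rd, 5th, ... of the partial from the right).
  doubled (with −9 where >9): 0 1 4 7 2 8 → sum 22
  kept as-is: 9 8 7 1 5 → sum 30
Total = 22 + 30 = 52.
Check digit = (10 − (52 mod 10)) mod 10 = 8.

8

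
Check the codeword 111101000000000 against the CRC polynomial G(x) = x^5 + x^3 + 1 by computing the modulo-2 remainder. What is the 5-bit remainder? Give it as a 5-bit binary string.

11010

Modulo-2 division of 111101000000000 by 101001:
  pos 0: 111101 XOR 101001 = 010100
  pos 1: 101000 XOR 101001 = 000001
  pos 6: 100000 XOR 101001 = 001001
  pos 8: 100100 XOR 101001 = 001101
Remainder = 11010 (nonzero — an error is detected).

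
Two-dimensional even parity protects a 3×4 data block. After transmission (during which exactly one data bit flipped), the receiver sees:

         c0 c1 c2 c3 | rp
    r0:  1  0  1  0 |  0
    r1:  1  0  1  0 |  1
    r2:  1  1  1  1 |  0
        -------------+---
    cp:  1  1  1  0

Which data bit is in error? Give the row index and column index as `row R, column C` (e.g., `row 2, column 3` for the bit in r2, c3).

Recompute each row's even parity and compare to rp:
  r0: data parity 0, sent rp 0 → ok
  r1: data parity 0, sent rp 1 → mismatch
  r2: data parity 0, sent rp 0 → ok
Recompute each column's even parity and compare to cp:
  c0: data parity 1, sent cp 1 → ok
  c1: data parity 1, sent cp 1 → ok
  c2: data parity 1, sent cp 1 → ok
  c3: data parity 1, sent cp 0 → mismatch
Exactly one row (r1) and one column (c3) fail → the flipped bit is at their intersection.

row 1, column 3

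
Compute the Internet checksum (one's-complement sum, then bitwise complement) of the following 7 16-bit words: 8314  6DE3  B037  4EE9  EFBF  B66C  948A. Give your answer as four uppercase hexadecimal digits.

One's-complement addition (fold any carry out of bit 15 back into bit 0):
  0x8314 + 0x6DE3 = 0x0F0F7
  0xF0F7 + 0xB037 = 0x1A12E → wrap carry → 0xA12F
  0xA12F + 0x4EE9 = 0x0F018
  0xF018 + 0xEFBF = 0x1DFD7 → wrap carry → 0xDFD8
  0xDFD8 + 0xB66C = 0x19644 → wrap carry → 0x9645
  0x9645 + 0x948A = 0x12ACF → wrap carry → 0x2AD0
One's-complement sum = 0x2AD0.
Checksum = ~0x2AD0 & 0xFFFF = 0xD52F.

D52F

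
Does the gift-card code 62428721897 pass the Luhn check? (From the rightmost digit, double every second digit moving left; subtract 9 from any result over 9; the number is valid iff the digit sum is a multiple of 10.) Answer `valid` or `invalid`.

invalid

From the right, keep odd positions and double even positions (subtract 9 from any doubled value over 9):
  doubled (positions 2,4,...): 9 2 5 4 4 → sum 24
  kept (positions 1,3,...): 7 8 2 8 4 6 → sum 35
Total = 59.
59 mod 10 = 9, so the number is invalid.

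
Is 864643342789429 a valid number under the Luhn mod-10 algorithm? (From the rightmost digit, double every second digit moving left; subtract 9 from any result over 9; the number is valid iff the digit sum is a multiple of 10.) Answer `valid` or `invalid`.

valid

From the right, keep odd positions and double even positions (subtract 9 from any doubled value over 9):
  doubled (positions 2,4,...): 4 9 5 8 6 3 3 → sum 38
  kept (positions 1,3,...): 9 4 8 2 3 4 4 8 → sum 42
Total = 80.
80 mod 10 = 0, so the number is valid.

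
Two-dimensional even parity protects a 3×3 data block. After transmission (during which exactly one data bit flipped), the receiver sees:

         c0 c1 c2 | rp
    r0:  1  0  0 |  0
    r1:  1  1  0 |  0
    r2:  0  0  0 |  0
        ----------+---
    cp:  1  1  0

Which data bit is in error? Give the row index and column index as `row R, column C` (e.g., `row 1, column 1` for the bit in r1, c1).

row 0, column 0

Recompute each row's even parity and compare to rp:
  r0: data parity 1, sent rp 0 → mismatch
  r1: data parity 0, sent rp 0 → ok
  r2: data parity 0, sent rp 0 → ok
Recompute each column's even parity and compare to cp:
  c0: data parity 0, sent cp 1 → mismatch
  c1: data parity 1, sent cp 1 → ok
  c2: data parity 0, sent cp 0 → ok
Exactly one row (r0) and one column (c0) fail → the flipped bit is at their intersection.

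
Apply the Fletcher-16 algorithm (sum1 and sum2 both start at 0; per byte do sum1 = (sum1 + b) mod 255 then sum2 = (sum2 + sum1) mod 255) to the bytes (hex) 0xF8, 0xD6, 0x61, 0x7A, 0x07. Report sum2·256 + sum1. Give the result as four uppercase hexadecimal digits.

Running sums (mod 255):
  after byte 0 (0xF8): sum1=248, sum2=248
  after byte 1 (0xD6): sum1=207, sum2=200
  after byte 2 (0x61): sum1=49, sum2=249
  after byte 3 (0x7A): sum1=171, sum2=165
  after byte 4 (0x07): sum1=178, sum2=88
Checksum = sum2·256 + sum1 = 88·256 + 178 = 22706 = 0x58B2.

58B2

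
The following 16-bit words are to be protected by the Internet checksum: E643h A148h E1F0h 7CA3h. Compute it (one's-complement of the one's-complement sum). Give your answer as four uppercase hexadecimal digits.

One's-complement addition (fold any carry out of bit 15 back into bit 0):
  0xE643 + 0xA148 = 0x1878B → wrap carry → 0x878C
  0x878C + 0xE1F0 = 0x1697C → wrap carry → 0x697D
  0x697D + 0x7CA3 = 0x0E620
One's-complement sum = 0xE620.
Checksum = ~0xE620 & 0xFFFF = 0x19DF.

19DF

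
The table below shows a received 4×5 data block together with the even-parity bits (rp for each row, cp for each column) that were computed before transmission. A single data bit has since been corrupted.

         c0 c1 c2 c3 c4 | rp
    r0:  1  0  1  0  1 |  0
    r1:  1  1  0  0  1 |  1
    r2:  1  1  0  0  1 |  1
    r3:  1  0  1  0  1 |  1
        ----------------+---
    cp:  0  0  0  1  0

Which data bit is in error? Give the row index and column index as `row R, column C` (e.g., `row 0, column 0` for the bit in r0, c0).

Recompute each row's even parity and compare to rp:
  r0: data parity 1, sent rp 0 → mismatch
  r1: data parity 1, sent rp 1 → ok
  r2: data parity 1, sent rp 1 → ok
  r3: data parity 1, sent rp 1 → ok
Recompute each column's even parity and compare to cp:
  c0: data parity 0, sent cp 0 → ok
  c1: data parity 0, sent cp 0 → ok
  c2: data parity 0, sent cp 0 → ok
  c3: data parity 0, sent cp 1 → mismatch
  c4: data parity 0, sent cp 0 → ok
Exactly one row (r0) and one column (c3) fail → the flipped bit is at their intersection.

row 0, column 3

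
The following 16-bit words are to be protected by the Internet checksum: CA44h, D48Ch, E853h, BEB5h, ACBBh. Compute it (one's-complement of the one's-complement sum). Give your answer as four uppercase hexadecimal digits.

One's-complement addition (fold any carry out of bit 15 back into bit 0):
  0xCA44 + 0xD48C = 0x19ED0 → wrap carry → 0x9ED1
  0x9ED1 + 0xE853 = 0x18724 → wrap carry → 0x8725
  0x8725 + 0xBEB5 = 0x145DA → wrap carry → 0x45DB
  0x45DB + 0xACBB = 0x0F296
One's-complement sum = 0xF296.
Checksum = ~0xF296 & 0xFFFF = 0x0D69.

0D69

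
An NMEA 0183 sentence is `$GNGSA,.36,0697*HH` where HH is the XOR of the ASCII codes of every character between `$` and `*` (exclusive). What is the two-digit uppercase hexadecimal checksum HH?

7F

XOR the ASCII codes of the payload characters:
  'G' = 0x47 → acc = 0x47
  'N' = 0x4E → acc = 0x09
  'G' = 0x47 → acc = 0x4E
  'S' = 0x53 → acc = 0x1D
  'A' = 0x41 → acc = 0x5C
  ',' = 0x2C → acc = 0x70
  '.' = 0x2E → acc = 0x5E
  '3' = 0x33 → acc = 0x6D
  '6' = 0x36 → acc = 0x5B
  ',' = 0x2C → acc = 0x77
  '0' = 0x30 → acc = 0x47
  '6' = 0x36 → acc = 0x71
  '9' = 0x39 → acc = 0x48
  '7' = 0x37 → acc = 0x7F
Checksum = 0x7F.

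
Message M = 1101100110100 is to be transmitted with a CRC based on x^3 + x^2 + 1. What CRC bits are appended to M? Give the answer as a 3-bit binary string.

Append 3 zeros: 1101100110100000. Divide by 1101 (XOR where the leading bit is 1):
  pos 0: 1101 XOR 1101 = 0000
  pos 4: 1001 XOR 1101 = 0100
  pos 5: 1001 XOR 1101 = 0100
  pos 6: 1000 XOR 1101 = 0101
  pos 7: 1011 XOR 1101 = 0110
  pos 8: 1100 XOR 1101 = 0001
  pos 11: 1000 XOR 1101 = 0101
  pos 12: 1010 XOR 1101 = 0111
Remainder (last 3 bits) = 111. This is the CRC / FCS.

111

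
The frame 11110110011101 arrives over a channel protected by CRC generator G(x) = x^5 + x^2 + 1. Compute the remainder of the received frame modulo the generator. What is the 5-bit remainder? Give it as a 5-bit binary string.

00000

Modulo-2 division of 11110110011101 by 100101:
  pos 0: 111101 XOR 100101 = 011000
  pos 1: 110001 XOR 100101 = 010100
  pos 2: 101000 XOR 100101 = 001101
  pos 4: 110101 XOR 100101 = 010000
  pos 5: 100001 XOR 100101 = 000100
  pos 8: 100101 XOR 100101 = 000000
Remainder = 00000 (zero — the frame passes the CRC check).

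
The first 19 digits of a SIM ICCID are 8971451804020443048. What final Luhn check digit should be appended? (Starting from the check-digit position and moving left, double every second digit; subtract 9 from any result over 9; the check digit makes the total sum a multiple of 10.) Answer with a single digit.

Partial digits right→left: 8 4 0 3 4 4 0 2 0 4 0 8 1 5 4 1 7 9 8
Double every second digit counting from the check-digit position (so the 1st, 3rd, 5th, ... of the partial from the right).
  doubled (with −9 where >9): 7 0 8 0 0 0 2 8 5 7 → sum 37
  kept as-is: 4 3 4 2 4 8 5 1 9 → sum 40
Total = 37 + 40 = 77.
Check digit = (10 − (77 mod 10)) mod 10 = 3.

3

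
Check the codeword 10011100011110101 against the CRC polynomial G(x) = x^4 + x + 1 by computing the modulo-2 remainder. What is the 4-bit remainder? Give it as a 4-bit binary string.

1001

Modulo-2 division of 10011100011110101 by 10011:
  pos 0: 10011 XOR 10011 = 00000
  pos 5: 10001 XOR 10011 = 00010
  pos 8: 10111 XOR 10011 = 00100
  pos 10: 10001 XOR 10011 = 00010
Remainder = 1001 (nonzero — an error is detected).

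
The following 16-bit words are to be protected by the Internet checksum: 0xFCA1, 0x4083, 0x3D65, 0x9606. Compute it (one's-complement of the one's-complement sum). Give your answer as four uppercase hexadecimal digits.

One's-complement addition (fold any carry out of bit 15 back into bit 0):
  0xFCA1 + 0x4083 = 0x13D24 → wrap carry → 0x3D25
  0x3D25 + 0x3D65 = 0x07A8A
  0x7A8A + 0x9606 = 0x11090 → wrap carry → 0x1091
One's-complement sum = 0x1091.
Checksum = ~0x1091 & 0xFFFF = 0xEF6E.

EF6E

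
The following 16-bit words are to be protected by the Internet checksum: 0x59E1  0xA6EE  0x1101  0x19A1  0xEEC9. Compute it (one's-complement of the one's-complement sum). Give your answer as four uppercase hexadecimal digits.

One's-complement addition (fold any carry out of bit 15 back into bit 0):
  0x59E1 + 0xA6EE = 0x100CF → wrap carry → 0x00D0
  0x00D0 + 0x1101 = 0x011D1
  0x11D1 + 0x19A1 = 0x02B72
  0x2B72 + 0xEEC9 = 0x11A3B → wrap carry → 0x1A3C
One's-complement sum = 0x1A3C.
Checksum = ~0x1A3C & 0xFFFF = 0xE5C3.

E5C3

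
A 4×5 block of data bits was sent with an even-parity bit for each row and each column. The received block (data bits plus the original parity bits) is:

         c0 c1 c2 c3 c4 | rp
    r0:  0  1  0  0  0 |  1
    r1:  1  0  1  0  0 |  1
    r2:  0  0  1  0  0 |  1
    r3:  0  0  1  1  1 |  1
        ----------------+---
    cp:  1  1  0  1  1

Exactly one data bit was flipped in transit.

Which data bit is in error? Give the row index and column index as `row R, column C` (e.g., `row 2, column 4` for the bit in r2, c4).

row 1, column 2

Recompute each row's even parity and compare to rp:
  r0: data parity 1, sent rp 1 → ok
  r1: data parity 0, sent rp 1 → mismatch
  r2: data parity 1, sent rp 1 → ok
  r3: data parity 1, sent rp 1 → ok
Recompute each column's even parity and compare to cp:
  c0: data parity 1, sent cp 1 → ok
  c1: data parity 1, sent cp 1 → ok
  c2: data parity 1, sent cp 0 → mismatch
  c3: data parity 1, sent cp 1 → ok
  c4: data parity 1, sent cp 1 → ok
Exactly one row (r1) and one column (c2) fail → the flipped bit is at their intersection.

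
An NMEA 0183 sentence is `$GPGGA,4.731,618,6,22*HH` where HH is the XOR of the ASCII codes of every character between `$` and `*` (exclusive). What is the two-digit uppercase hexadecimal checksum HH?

70

XOR the ASCII codes of the payload characters:
  'G' = 0x47 → acc = 0x47
  'P' = 0x50 → acc = 0x17
  'G' = 0x47 → acc = 0x50
  'G' = 0x47 → acc = 0x17
  'A' = 0x41 → acc = 0x56
  ',' = 0x2C → acc = 0x7A
  '4' = 0x34 → acc = 0x4E
  '.' = 0x2E → acc = 0x60
  '7' = 0x37 → acc = 0x57
  '3' = 0x33 → acc = 0x64
  '1' = 0x31 → acc = 0x55
  ',' = 0x2C → acc = 0x79
  '6' = 0x36 → acc = 0x4F
  '1' = 0x31 → acc = 0x7E
  '8' = 0x38 → acc = 0x46
  ',' = 0x2C → acc = 0x6A
  '6' = 0x36 → acc = 0x5C
  ',' = 0x2C → acc = 0x70
  '2' = 0x32 → acc = 0x42
  '2' = 0x32 → acc = 0x70
Checksum = 0x70.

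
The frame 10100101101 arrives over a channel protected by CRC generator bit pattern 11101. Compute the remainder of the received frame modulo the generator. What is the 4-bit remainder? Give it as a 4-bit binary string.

0000

Modulo-2 division of 10100101101 by 11101:
  pos 0: 10100 XOR 11101 = 01001
  pos 1: 10011 XOR 11101 = 01110
  pos 2: 11100 XOR 11101 = 00001
  pos 6: 11101 XOR 11101 = 00000
Remainder = 0000 (zero — the frame passes the CRC check).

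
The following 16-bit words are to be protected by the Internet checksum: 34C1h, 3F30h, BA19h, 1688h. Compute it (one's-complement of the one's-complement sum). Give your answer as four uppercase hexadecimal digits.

One's-complement addition (fold any carry out of bit 15 back into bit 0):
  0x34C1 + 0x3F30 = 0x073F1
  0x73F1 + 0xBA19 = 0x12E0A → wrap carry → 0x2E0B
  0x2E0B + 0x1688 = 0x04493
One's-complement sum = 0x4493.
Checksum = ~0x4493 & 0xFFFF = 0xBB6C.

BB6C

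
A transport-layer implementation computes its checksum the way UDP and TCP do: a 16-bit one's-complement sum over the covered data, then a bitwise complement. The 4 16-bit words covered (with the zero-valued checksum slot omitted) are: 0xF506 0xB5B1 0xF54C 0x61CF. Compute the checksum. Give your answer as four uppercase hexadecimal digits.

FE2A

One's-complement addition (fold any carry out of bit 15 back into bit 0):
  0xF506 + 0xB5B1 = 0x1AAB7 → wrap carry → 0xAAB8
  0xAAB8 + 0xF54C = 0x1A004 → wrap carry → 0xA005
  0xA005 + 0x61CF = 0x101D4 → wrap carry → 0x01D5
One's-complement sum = 0x01D5.
Checksum = ~0x01D5 & 0xFFFF = 0xFE2A.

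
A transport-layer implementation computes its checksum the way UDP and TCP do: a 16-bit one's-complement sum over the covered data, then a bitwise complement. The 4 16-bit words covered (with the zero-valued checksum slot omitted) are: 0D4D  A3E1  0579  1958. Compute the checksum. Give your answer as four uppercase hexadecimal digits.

One's-complement addition (fold any carry out of bit 15 back into bit 0):
  0x0D4D + 0xA3E1 = 0x0B12E
  0xB12E + 0x0579 = 0x0B6A7
  0xB6A7 + 0x1958 = 0x0CFFF
One's-complement sum = 0xCFFF.
Checksum = ~0xCFFF & 0xFFFF = 0x3000.

3000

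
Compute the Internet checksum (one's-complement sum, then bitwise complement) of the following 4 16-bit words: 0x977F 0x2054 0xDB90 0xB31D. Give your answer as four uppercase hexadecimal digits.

One's-complement addition (fold any carry out of bit 15 back into bit 0):
  0x977F + 0x2054 = 0x0B7D3
  0xB7D3 + 0xDB90 = 0x19363 → wrap carry → 0x9364
  0x9364 + 0xB31D = 0x14681 → wrap carry → 0x4682
One's-complement sum = 0x4682.
Checksum = ~0x4682 & 0xFFFF = 0xB97D.

B97D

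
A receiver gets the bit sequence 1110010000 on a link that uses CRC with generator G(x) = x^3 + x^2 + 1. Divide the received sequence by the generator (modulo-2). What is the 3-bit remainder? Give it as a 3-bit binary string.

000

Modulo-2 division of 1110010000 by 1101:
  pos 0: 1110 XOR 1101 = 0011
  pos 2: 1101 XOR 1101 = 0000
Remainder = 000 (zero — the frame passes the CRC check).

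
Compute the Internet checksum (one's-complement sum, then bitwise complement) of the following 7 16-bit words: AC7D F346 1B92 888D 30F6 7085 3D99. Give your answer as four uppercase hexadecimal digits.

One's-complement addition (fold any carry out of bit 15 back into bit 0):
  0xAC7D + 0xF346 = 0x19FC3 → wrap carry → 0x9FC4
  0x9FC4 + 0x1B92 = 0x0BB56
  0xBB56 + 0x888D = 0x143E3 → wrap carry → 0x43E4
  0x43E4 + 0x30F6 = 0x074DA
  0x74DA + 0x7085 = 0x0E55F
  0xE55F + 0x3D99 = 0x122F8 → wrap carry → 0x22F9
One's-complement sum = 0x22F9.
Checksum = ~0x22F9 & 0xFFFF = 0xDD06.

DD06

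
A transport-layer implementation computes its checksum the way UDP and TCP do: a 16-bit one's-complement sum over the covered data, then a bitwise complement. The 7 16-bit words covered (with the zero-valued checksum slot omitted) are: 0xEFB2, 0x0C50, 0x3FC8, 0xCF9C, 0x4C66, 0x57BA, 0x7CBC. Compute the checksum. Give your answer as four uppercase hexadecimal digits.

One's-complement addition (fold any carry out of bit 15 back into bit 0):
  0xEFB2 + 0x0C50 = 0x0FC02
  0xFC02 + 0x3FC8 = 0x13BCA → wrap carry → 0x3BCB
  0x3BCB + 0xCF9C = 0x10B67 → wrap carry → 0x0B68
  0x0B68 + 0x4C66 = 0x057CE
  0x57CE + 0x57BA = 0x0AF88
  0xAF88 + 0x7CBC = 0x12C44 → wrap carry → 0x2C45
One's-complement sum = 0x2C45.
Checksum = ~0x2C45 & 0xFFFF = 0xD3BA.

D3BA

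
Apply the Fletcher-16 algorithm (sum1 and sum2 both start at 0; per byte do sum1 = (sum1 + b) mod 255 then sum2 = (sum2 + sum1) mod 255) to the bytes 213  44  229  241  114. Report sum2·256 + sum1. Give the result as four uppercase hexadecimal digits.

E54C

Running sums (mod 255):
  after byte 0 (213): sum1=213, sum2=213
  after byte 1 (44): sum1=2, sum2=215
  after byte 2 (229): sum1=231, sum2=191
  after byte 3 (241): sum1=217, sum2=153
  after byte 4 (114): sum1=76, sum2=229
Checksum = sum2·256 + sum1 = 229·256 + 76 = 58700 = 0xE54C.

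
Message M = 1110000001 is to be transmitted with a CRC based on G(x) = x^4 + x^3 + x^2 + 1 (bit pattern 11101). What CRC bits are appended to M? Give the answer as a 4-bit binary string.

1001

Append 4 zeros: 11100000010000. Divide by 11101 (XOR where the leading bit is 1):
  pos 0: 11100 XOR 11101 = 00001
  pos 4: 10000 XOR 11101 = 01101
  pos 5: 11011 XOR 11101 = 00110
  pos 7: 11000 XOR 11101 = 00101
  pos 9: 10100 XOR 11101 = 01001
Remainder (last 4 bits) = 1001. This is the CRC / FCS.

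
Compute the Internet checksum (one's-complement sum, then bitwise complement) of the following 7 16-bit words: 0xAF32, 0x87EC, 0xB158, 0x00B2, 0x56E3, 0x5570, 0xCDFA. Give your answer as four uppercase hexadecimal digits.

One's-complement addition (fold any carry out of bit 15 back into bit 0):
  0xAF32 + 0x87EC = 0x1371E → wrap carry → 0x371F
  0x371F + 0xB158 = 0x0E877
  0xE877 + 0x00B2 = 0x0E929
  0xE929 + 0x56E3 = 0x1400C → wrap carry → 0x400D
  0x400D + 0x5570 = 0x0957D
  0x957D + 0xCDFA = 0x16377 → wrap carry → 0x6378
One's-complement sum = 0x6378.
Checksum = ~0x6378 & 0xFFFF = 0x9C87.

9C87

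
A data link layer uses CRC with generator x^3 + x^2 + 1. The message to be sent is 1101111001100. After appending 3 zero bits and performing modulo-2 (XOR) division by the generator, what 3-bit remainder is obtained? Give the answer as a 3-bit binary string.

011

Append 3 zeros: 1101111001100000. Divide by 1101 (XOR where the leading bit is 1):
  pos 0: 1101 XOR 1101 = 0000
  pos 4: 1110 XOR 1101 = 0011
  pos 6: 1101 XOR 1101 = 0000
  pos 10: 1000 XOR 1101 = 0101
  pos 11: 1010 XOR 1101 = 0111
  pos 12: 1110 XOR 1101 = 0011
Remainder (last 3 bits) = 011. This is the CRC / FCS.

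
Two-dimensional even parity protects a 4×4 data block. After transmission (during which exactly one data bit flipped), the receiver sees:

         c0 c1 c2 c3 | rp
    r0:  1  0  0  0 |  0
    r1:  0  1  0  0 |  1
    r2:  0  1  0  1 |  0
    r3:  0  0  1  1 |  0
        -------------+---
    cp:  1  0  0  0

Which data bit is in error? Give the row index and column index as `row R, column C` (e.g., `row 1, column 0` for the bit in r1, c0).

Recompute each row's even parity and compare to rp:
  r0: data parity 1, sent rp 0 → mismatch
  r1: data parity 1, sent rp 1 → ok
  r2: data parity 0, sent rp 0 → ok
  r3: data parity 0, sent rp 0 → ok
Recompute each column's even parity and compare to cp:
  c0: data parity 1, sent cp 1 → ok
  c1: data parity 0, sent cp 0 → ok
  c2: data parity 1, sent cp 0 → mismatch
  c3: data parity 0, sent cp 0 → ok
Exactly one row (r0) and one column (c2) fail → the flipped bit is at their intersection.

row 0, column 2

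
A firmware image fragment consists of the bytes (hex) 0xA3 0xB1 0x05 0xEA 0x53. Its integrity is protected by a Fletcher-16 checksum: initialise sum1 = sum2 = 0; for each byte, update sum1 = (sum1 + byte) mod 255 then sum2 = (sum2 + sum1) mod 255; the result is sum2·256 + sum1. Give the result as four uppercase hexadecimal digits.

3198

Running sums (mod 255):
  after byte 0 (0xA3): sum1=163, sum2=163
  after byte 1 (0xB1): sum1=85, sum2=248
  after byte 2 (0x05): sum1=90, sum2=83
  after byte 3 (0xEA): sum1=69, sum2=152
  after byte 4 (0x53): sum1=152, sum2=49
Checksum = sum2·256 + sum1 = 49·256 + 152 = 12696 = 0x3198.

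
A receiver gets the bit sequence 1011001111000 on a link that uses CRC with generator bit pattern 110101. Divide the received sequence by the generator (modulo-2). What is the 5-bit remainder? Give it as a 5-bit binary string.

Modulo-2 division of 1011001111000 by 110101:
  pos 0: 101100 XOR 110101 = 011001
  pos 1: 110011 XOR 110101 = 000110
  pos 4: 110111 XOR 110101 = 000010
Remainder = 10000 (nonzero — an error is detected).

10000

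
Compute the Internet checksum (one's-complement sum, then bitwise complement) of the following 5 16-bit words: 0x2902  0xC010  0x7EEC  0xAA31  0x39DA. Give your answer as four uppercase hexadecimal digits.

One's-complement addition (fold any carry out of bit 15 back into bit 0):
  0x2902 + 0xC010 = 0x0E912
  0xE912 + 0x7EEC = 0x167FE → wrap carry → 0x67FF
  0x67FF + 0xAA31 = 0x11230 → wrap carry → 0x1231
  0x1231 + 0x39DA = 0x04C0B
One's-complement sum = 0x4C0B.
Checksum = ~0x4C0B & 0xFFFF = 0xB3F4.

B3F4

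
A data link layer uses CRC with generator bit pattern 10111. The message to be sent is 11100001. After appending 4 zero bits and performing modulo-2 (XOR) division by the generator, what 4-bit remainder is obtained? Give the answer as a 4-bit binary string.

1100

Append 4 zeros: 111000010000. Divide by 10111 (XOR where the leading bit is 1):
  pos 0: 11100 XOR 10111 = 01011
  pos 1: 10110 XOR 10111 = 00001
  pos 5: 10100 XOR 10111 = 00011
Remainder (last 4 bits) = 1100. This is the CRC / FCS.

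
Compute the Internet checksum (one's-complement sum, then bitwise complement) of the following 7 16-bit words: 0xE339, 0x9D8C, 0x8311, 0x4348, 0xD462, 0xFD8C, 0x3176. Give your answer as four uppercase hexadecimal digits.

One's-complement addition (fold any carry out of bit 15 back into bit 0):
  0xE339 + 0x9D8C = 0x180C5 → wrap carry → 0x80C6
  0x80C6 + 0x8311 = 0x103D7 → wrap carry → 0x03D8
  0x03D8 + 0x4348 = 0x04720
  0x4720 + 0xD462 = 0x11B82 → wrap carry → 0x1B83
  0x1B83 + 0xFD8C = 0x1190F → wrap carry → 0x1910
  0x1910 + 0x3176 = 0x04A86
One's-complement sum = 0x4A86.
Checksum = ~0x4A86 & 0xFFFF = 0xB579.

B579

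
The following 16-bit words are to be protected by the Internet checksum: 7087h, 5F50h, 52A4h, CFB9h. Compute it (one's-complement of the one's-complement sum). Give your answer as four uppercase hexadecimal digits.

0DCA

One's-complement addition (fold any carry out of bit 15 back into bit 0):
  0x7087 + 0x5F50 = 0x0CFD7
  0xCFD7 + 0x52A4 = 0x1227B → wrap carry → 0x227C
  0x227C + 0xCFB9 = 0x0F235
One's-complement sum = 0xF235.
Checksum = ~0xF235 & 0xFFFF = 0x0DCA.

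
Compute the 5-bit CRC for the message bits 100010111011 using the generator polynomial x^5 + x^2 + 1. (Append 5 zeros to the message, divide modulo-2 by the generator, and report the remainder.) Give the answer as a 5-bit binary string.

Append 5 zeros: 10001011101100000. Divide by 100101 (XOR where the leading bit is 1):
  pos 0: 100010 XOR 100101 = 000111
  pos 3: 111111 XOR 100101 = 011010
  pos 4: 110100 XOR 100101 = 010001
  pos 5: 100011 XOR 100101 = 000110
  pos 8: 110100 XOR 100101 = 010001
  pos 9: 100010 XOR 100101 = 000111
Remainder (last 5 bits) = 11100. This is the CRC / FCS.

11100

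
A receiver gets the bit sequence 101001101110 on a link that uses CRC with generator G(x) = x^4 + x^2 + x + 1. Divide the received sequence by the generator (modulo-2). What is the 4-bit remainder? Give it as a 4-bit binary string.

Modulo-2 division of 101001101110 by 10111:
  pos 0: 10100 XOR 10111 = 00011
  pos 3: 11110 XOR 10111 = 01001
  pos 4: 10011 XOR 10111 = 00100
  pos 6: 10011 XOR 10111 = 00100
Remainder = 1000 (nonzero — an error is detected).

1000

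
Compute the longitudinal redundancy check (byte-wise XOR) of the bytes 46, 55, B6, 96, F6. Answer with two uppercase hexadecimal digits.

XOR the bytes together:
  start with 0x46
  0x46 ⊕ 0x55 = 0x13
  0x13 ⊕ 0xB6 = 0xA5
  0xA5 ⊕ 0x96 = 0x33
  0x33 ⊕ 0xF6 = 0xC5

C5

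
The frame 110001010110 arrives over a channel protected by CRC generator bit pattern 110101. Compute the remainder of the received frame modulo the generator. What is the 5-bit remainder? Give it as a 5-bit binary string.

Modulo-2 division of 110001010110 by 110101:
  pos 0: 110001 XOR 110101 = 000100
  pos 3: 100010 XOR 110101 = 010111
  pos 4: 101111 XOR 110101 = 011010
  pos 5: 110101 XOR 110101 = 000000
Remainder = 00000 (zero — the frame passes the CRC check).

00000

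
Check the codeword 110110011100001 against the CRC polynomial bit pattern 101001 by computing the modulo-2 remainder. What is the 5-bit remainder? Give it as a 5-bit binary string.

11101

Modulo-2 division of 110110011100001 by 101001:
  pos 0: 110110 XOR 101001 = 011111
  pos 1: 111110 XOR 101001 = 010111
  pos 2: 101111 XOR 101001 = 000110
  pos 5: 110110 XOR 101001 = 011111
  pos 6: 111110 XOR 101001 = 010111
  pos 7: 101110 XOR 101001 = 000111
Remainder = 11101 (nonzero — an error is detected).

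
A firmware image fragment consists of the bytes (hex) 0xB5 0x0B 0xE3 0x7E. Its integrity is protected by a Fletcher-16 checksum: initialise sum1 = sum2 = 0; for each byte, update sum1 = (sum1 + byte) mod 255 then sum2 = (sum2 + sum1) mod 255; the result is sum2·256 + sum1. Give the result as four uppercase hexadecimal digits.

Running sums (mod 255):
  after byte 0 (0xB5): sum1=181, sum2=181
  after byte 1 (0x0B): sum1=192, sum2=118
  after byte 2 (0xE3): sum1=164, sum2=27
  after byte 3 (0x7E): sum1=35, sum2=62
Checksum = sum2·256 + sum1 = 62·256 + 35 = 15907 = 0x3E23.

3E23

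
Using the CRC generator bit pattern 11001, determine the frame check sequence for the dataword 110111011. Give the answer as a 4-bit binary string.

0000

Append 4 zeros: 1101110110000. Divide by 11001 (XOR where the leading bit is 1):
  pos 0: 11011 XOR 11001 = 00010
  pos 3: 10101 XOR 11001 = 01100
  pos 4: 11001 XOR 11001 = 00000
Remainder (last 4 bits) = 0000. This is the CRC / FCS.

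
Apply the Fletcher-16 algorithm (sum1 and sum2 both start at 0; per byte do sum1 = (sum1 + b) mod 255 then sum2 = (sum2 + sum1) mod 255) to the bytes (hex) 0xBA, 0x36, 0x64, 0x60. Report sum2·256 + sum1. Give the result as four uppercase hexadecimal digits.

Running sums (mod 255):
  after byte 0 (0xBA): sum1=186, sum2=186
  after byte 1 (0x36): sum1=240, sum2=171
  after byte 2 (0x64): sum1=85, sum2=1
  after byte 3 (0x60): sum1=181, sum2=182
Checksum = sum2·256 + sum1 = 182·256 + 181 = 46773 = 0xB6B5.

B6B5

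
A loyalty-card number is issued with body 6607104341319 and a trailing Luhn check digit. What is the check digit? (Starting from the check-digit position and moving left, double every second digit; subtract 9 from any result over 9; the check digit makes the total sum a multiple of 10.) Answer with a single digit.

6

Partial digits right→left: 9 1 3 1 4 3 4 0 1 7 0 6 6
Double every second digit counting from the check-digit position (so the 1st, 3rd, 5th, ... of the partial from the right).
  doubled (with −9 where >9): 9 6 8 8 2 0 3 → sum 36
  kept as-is: 1 1 3 0 7 6 → sum 18
Total = 36 + 18 = 54.
Check digit = (10 − (54 mod 10)) mod 10 = 6.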